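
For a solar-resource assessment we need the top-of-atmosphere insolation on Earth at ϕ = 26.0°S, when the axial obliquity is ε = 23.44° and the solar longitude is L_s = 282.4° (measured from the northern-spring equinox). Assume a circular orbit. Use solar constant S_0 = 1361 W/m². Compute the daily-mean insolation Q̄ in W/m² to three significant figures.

Q̄ ≈ 482 W/m²

Solar declination: sin δ = sin ε · sin L_s = sin 23.44° × sin 282.4° = -0.38851, so δ = -22.862°.
cos h₀ = −tan(-26.0°) tan(-22.862°) = -0.2056, h₀ = 1.7779 rad.
Bracket: h₀ sin ϕ sin δ + cos ϕ cos δ sin h₀ = 1.7779×-0.43837×-0.38851 + 0.89879×0.92144×0.97863 = 0.302796 + 0.810483 = 1.113279.
Q̄ = (S_0/π) × [bracket] = (1361/π) × 1.113279 = 482.3 W/m².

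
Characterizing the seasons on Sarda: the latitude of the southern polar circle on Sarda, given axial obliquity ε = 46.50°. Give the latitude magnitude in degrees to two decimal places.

The polar circle is the lowest latitude that experiences at least one full rotation of continuous darkness at the northern-summer solstice; it lies at |ϕ| = 90° − ε = 90° − 46.50° = 43.50°.

43.50°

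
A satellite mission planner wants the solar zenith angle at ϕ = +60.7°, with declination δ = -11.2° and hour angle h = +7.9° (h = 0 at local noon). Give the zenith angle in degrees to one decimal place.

θ_z = 72.2°

cos θ_z = sin ϕ sin δ + cos ϕ cos δ cos h = -0.169386 + 0.475506 = 0.306120.
θ_z = arccos(0.306120) = 72.2°.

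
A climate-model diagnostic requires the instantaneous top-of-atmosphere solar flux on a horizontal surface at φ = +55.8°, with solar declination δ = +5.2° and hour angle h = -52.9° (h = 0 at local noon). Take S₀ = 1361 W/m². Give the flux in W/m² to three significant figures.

cos θ_z = sin φ sin δ + cos φ cos δ cos h = 0.074960 + 0.337658 = 0.412618.
Flux = S₀ · cos θ_z = 1361 × 0.412618 = 561.6 W/m².

562 W/m²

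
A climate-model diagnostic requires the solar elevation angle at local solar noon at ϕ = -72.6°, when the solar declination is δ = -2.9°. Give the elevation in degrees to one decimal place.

20.3°

At local noon the hour angle is zero, so the zenith angle equals |ϕ − δ| = |-72.6° − (-2.900°)| = 69.700°.
Elevation = 90° − 69.700° = 20.3°.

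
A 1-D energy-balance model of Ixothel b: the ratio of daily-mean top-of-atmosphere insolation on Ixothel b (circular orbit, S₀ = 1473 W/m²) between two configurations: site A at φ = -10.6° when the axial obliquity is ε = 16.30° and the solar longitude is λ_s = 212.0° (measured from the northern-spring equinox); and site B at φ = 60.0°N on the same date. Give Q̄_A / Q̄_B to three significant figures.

Q̄_A / Q̄_B ≈ 3.29

— Configuration A (φ=-10.6°):
Solar declination: sin δ = sin ε · sin λ_s = sin 16.30° × sin 212.0° = -0.14873, so δ = -8.553°.
cos H₀ = −tan(-10.6°) tan(-8.553°) = -0.0281, H₀ = 1.5989 rad.
Bracket: H₀ sin φ sin δ + cos φ cos δ sin H₀ = 1.5989×-0.18395×-0.14873 + 0.98294×0.98888×0.99960 = 0.043744 + 0.971621 = 1.015365.
Q̄ = (S₀/π) × [bracket] = (1473/π) × 1.015365 = 476.07 W/m².
— Configuration B (φ=+60.0°):
cos H₀ = −tan(+60.0°) tan(-8.553°) = 0.2605, H₀ = 1.3072 rad.
Bracket: H₀ sin φ sin δ + cos φ cos δ sin H₀ = 1.3072×0.86603×-0.14873 + 0.50000×0.98888×0.96547 = -0.168373 + 0.477367 = 0.308994.
Q̄ = (S₀/π) × [bracket] = (1473/π) × 0.308994 = 144.88 W/m².
Ratio Q̄_A / Q̄_B = 476.07 / 144.88 = 3.286.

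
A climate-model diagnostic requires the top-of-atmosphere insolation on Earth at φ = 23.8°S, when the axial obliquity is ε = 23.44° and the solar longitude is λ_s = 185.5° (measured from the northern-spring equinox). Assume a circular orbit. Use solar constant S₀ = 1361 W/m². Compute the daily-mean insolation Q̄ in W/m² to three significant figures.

Q̄ ≈ 407 W/m²

Solar declination: sin δ = sin ε · sin λ_s = sin 23.44° × sin 185.5° = -0.03813, so δ = -2.185°.
cos H₀ = −tan(-23.8°) tan(-2.185°) = -0.0168, H₀ = 1.5876 rad.
Bracket: H₀ sin φ sin δ + cos φ cos δ sin H₀ = 1.5876×-0.40355×-0.03813 + 0.91496×0.99927×0.99986 = 0.024429 + 0.914164 = 0.938593.
Q̄ = (S₀/π) × [bracket] = (1361/π) × 0.938593 = 406.6 W/m².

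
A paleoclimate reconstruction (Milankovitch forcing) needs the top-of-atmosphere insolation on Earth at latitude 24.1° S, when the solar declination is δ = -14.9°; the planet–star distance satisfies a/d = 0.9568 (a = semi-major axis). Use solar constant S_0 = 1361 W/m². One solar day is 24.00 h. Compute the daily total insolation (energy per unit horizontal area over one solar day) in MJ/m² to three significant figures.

36.1 MJ/m²

cos h₀ = −tan(-24.1°) tan(-14.900°) = -0.1190, h₀ = 1.6901 rad.
Bracket: h₀ sin ϕ sin δ + cos ϕ cos δ sin h₀ = 1.6901×-0.40833×-0.25713 + 0.91283×0.96638×0.99289 = 0.177450 + 0.875869 = 1.053319.
Inverse-square distance factor (a/d)² = 0.9568² = 0.915466.
Q̄ = (S_0/π) × 0.915466 × [bracket] = (1361/π) × 0.915466 × 1.053319 = 417.74 W/m².
Daily total = Q̄ × 24.00 h × 3600 s/h = 417.74 × 24.00 × 3600 / 10⁶ = 36.09 MJ/m².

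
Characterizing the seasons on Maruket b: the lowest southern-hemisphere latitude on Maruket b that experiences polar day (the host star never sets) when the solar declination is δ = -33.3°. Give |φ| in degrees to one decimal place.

Polar day requires cos H₀ = −tan φ tan δ ≤ −1, i.e. tan φ tan δ ≥ 1.
The boundary is |tan φ| · |tan δ| = 1, so |φ| = 90° − |δ| = 90° − 33.3° = 56.7° in the southern hemisphere.

|φ| = 56.7°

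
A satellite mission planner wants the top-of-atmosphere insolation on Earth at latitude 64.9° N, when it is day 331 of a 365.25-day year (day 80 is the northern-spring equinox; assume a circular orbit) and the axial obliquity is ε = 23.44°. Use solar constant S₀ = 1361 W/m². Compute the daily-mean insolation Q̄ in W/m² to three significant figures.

Solar longitude: λ_s = 360° × (331 − 80)/365.25 = 247.392°.
sin δ = sin 23.44° × sin 247.392° = -0.36722, so δ = -21.544°.
cos H₀ = −tan(+64.9°) tan(-21.544°) = 0.8428, H₀ = 0.5683 rad.
Bracket: H₀ sin φ sin δ + cos φ cos δ sin H₀ = 0.5683×0.90557×-0.36722 + 0.42420×0.93013×0.53820 = -0.188984 + 0.212353 = 0.023369.
Q̄ = (S₀/π) × [bracket] = (1361/π) × 0.023369 = 10.12 W/m².

Q̄ ≈ 10.1 W/m²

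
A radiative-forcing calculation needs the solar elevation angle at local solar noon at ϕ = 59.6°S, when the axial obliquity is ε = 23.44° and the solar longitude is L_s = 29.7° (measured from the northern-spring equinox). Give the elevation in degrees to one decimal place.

19.0°

Solar declination: sin δ = sin ε · sin L_s = sin 23.44° × sin 29.7° = 0.19709, so δ = +11.367°.
At local noon the hour angle is zero, so the zenith angle equals |ϕ − δ| = |-59.6° − (+11.367°)| = 70.967°.
Elevation = 90° − 70.967° = 19.0°.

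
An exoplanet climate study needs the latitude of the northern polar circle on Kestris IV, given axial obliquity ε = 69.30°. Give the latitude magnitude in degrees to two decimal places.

20.70°

The polar circle is the lowest latitude that experiences at least one full rotation of continuous daylight at the northern-summer solstice; it lies at |φ| = 90° − ε = 90° − 69.30° = 20.70°.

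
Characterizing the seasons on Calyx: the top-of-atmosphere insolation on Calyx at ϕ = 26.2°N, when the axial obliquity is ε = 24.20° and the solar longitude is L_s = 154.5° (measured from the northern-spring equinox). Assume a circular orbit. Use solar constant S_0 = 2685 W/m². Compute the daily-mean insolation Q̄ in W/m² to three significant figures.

Q̄ ≈ 862 W/m²

Solar declination: sin δ = sin ε · sin L_s = sin 24.20° × sin 154.5° = 0.17648, so δ = +10.165°.
cos h₀ = −tan(+26.2°) tan(+10.165°) = -0.0882, h₀ = 1.6591 rad.
Bracket: h₀ sin ϕ sin δ + cos ϕ cos δ sin h₀ = 1.6591×0.44151×0.17648 + 0.89726×0.98430×0.99610 = 0.129273 + 0.879729 = 1.009002.
Q̄ = (S_0/π) × [bracket] = (2685/π) × 1.009002 = 862.4 W/m².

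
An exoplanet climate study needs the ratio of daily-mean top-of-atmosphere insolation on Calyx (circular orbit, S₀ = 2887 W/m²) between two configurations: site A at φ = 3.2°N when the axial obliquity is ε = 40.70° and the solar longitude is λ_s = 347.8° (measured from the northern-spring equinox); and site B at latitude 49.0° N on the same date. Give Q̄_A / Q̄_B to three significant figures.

Q̄_A / Q̄_B ≈ 1.97

— Configuration A (φ=+3.2°):
Solar declination: sin δ = sin ε · sin λ_s = sin 40.70° × sin 347.8° = -0.13780, so δ = -7.921°.
cos H₀ = −tan(+3.2°) tan(-7.921°) = 0.0078, H₀ = 1.5630 rad.
Bracket: H₀ sin φ sin δ + cos φ cos δ sin H₀ = 1.5630×0.05582×-0.13780 + 0.99844×0.99046×0.99997 = -0.012023 + 0.988885 = 0.976862.
Q̄ = (S₀/π) × [bracket] = (2887/π) × 0.976862 = 897.70 W/m².
— Configuration B (φ=+49.0°):
cos H₀ = −tan(+49.0°) tan(-7.921°) = 0.1601, H₀ = 1.4101 rad.
Bracket: H₀ sin φ sin δ + cos φ cos δ sin H₀ = 1.4101×0.75471×-0.13780 + 0.65606×0.99046×0.98711 = -0.146649 + 0.641425 = 0.494776.
Q̄ = (S₀/π) × [bracket] = (2887/π) × 0.494776 = 454.68 W/m².
Ratio Q̄_A / Q̄_B = 897.70 / 454.68 = 1.974.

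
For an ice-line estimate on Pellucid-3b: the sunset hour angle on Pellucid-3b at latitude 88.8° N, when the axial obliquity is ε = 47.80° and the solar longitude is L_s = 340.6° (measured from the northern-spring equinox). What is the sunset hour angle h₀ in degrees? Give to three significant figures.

h₀ = 0.00°

Solar declination: sin δ = sin ε · sin L_s = sin 47.80° × sin 340.6° = -0.24607, so δ = -14.245°.
cos h₀ = −tan ϕ · tan δ = 12.1197 ≥ 1, so the host star never rises (polar night) and h₀ = 0.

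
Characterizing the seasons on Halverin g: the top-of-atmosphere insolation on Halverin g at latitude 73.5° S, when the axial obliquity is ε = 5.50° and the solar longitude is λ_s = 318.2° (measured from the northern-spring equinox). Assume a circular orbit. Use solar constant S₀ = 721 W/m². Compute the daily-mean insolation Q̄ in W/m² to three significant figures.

Q̄ ≈ 88.7 W/m²

Solar declination: sin δ = sin ε · sin λ_s = sin 5.50° × sin 318.2° = -0.06388, so δ = -3.663°.
cos H₀ = −tan(-73.5°) tan(-3.663°) = -0.2161, H₀ = 1.7886 rad.
Bracket: H₀ sin φ sin δ + cos φ cos δ sin H₀ = 1.7886×-0.95882×-0.06388 + 0.28402×0.99796×0.97637 = 0.109551 + 0.276743 = 0.386294.
Q̄ = (S₀/π) × [bracket] = (721/π) × 0.386294 = 88.66 W/m².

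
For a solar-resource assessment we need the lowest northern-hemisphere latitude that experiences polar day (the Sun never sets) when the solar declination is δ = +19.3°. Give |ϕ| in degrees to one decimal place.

Polar day requires cos h₀ = −tan ϕ tan δ ≤ −1, i.e. tan ϕ tan δ ≥ 1.
The boundary is |tan ϕ| · |tan δ| = 1, so |ϕ| = 90° − |δ| = 90° − 19.3° = 70.7° in the northern hemisphere.

|ϕ| = 70.7°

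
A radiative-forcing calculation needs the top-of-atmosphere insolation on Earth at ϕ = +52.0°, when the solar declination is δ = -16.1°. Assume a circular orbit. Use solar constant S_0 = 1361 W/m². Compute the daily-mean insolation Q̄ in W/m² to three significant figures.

Q̄ ≈ 125 W/m²

cos h₀ = −tan(+52.0°) tan(-16.100°) = 0.3694, h₀ = 1.1924 rad.
Bracket: h₀ sin ϕ sin δ + cos ϕ cos δ sin h₀ = 1.1924×0.78801×-0.27731 + 0.61566×0.96078×0.92926 = -0.260567 + 0.549670 = 0.289103.
Q̄ = (S_0/π) × [bracket] = (1361/π) × 0.289103 = 125.2 W/m².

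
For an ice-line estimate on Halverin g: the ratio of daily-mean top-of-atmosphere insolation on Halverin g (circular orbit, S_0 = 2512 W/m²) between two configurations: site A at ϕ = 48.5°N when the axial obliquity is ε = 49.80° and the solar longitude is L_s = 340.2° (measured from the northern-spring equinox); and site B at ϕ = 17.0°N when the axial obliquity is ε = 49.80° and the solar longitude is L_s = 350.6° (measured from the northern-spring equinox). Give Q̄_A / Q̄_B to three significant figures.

Q̄_A / Q̄_B ≈ 0.409

— Configuration A (ϕ=+48.5°):
Solar declination: sin δ = sin ε · sin L_s = sin 49.80° × sin 340.2° = -0.25873, so δ = -14.995°.
cos h₀ = −tan(+48.5°) tan(-14.995°) = 0.3027, h₀ = 1.2632 rad.
Bracket: h₀ sin ϕ sin δ + cos ϕ cos δ sin h₀ = 1.2632×0.74896×-0.25873 + 0.66262×0.96595×0.95307 = -0.244781 + 0.610020 = 0.365239.
Q̄ = (S_0/π) × [bracket] = (2512/π) × 0.365239 = 292.04 W/m².
— Configuration B (ϕ=+17.0°):
Solar declination: sin δ = sin ε · sin L_s = sin 49.80° × sin 350.6° = -0.12475, so δ = -7.166°.
cos h₀ = −tan(+17.0°) tan(-7.166°) = 0.0384, h₀ = 1.5323 rad.
Bracket: h₀ sin ϕ sin δ + cos ϕ cos δ sin h₀ = 1.5323×0.29237×-0.12475 + 0.95630×0.99219×0.99926 = -0.055888 + 0.948129 = 0.892241.
Q̄ = (S_0/π) × [bracket] = (2512/π) × 0.892241 = 713.43 W/m².
Ratio Q̄_A / Q̄_B = 292.04 / 713.43 = 0.4093.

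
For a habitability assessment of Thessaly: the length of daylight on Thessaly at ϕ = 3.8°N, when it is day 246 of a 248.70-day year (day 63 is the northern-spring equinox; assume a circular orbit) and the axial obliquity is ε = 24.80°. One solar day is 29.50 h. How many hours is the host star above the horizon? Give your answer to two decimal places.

14.46 h

Solar longitude: L_s = 360° × (246 − 63)/248.70 = 264.897°.
sin δ = sin 24.80° × sin 264.897° = -0.41779, so δ = -24.695°.
cos h₀ = −tan ϕ · tan δ = −tan(+3.8°) × tan(-24.695°) = 0.0305, so h₀ = 1.5402 rad = 88.25°.
Daylight = 2h₀/(2π) × 29.50 h = (1.5402/π) × 29.50 = 14.46 h.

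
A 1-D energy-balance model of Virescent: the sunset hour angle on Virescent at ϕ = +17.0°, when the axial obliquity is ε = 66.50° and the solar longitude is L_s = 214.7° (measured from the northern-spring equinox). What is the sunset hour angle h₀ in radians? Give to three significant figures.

h₀ = 1.38 rad

Solar declination: sin δ = sin ε · sin L_s = sin 66.50° × sin 214.7° = -0.52206, so δ = -31.471°.
cos h₀ = −tan ϕ · tan δ = −tan(+17.0°) × tan(-31.471°) = 0.1871, so h₀ = 1.3825 rad = 79.21°.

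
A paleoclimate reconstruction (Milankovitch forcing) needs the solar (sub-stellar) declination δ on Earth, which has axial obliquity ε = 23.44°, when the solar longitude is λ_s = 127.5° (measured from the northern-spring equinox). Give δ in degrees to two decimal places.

δ = +18.40°

sin δ = sin ε · sin λ_s = sin 23.44° × sin 127.5° = 0.315587.
δ = arcsin(0.315587) = +18.40°.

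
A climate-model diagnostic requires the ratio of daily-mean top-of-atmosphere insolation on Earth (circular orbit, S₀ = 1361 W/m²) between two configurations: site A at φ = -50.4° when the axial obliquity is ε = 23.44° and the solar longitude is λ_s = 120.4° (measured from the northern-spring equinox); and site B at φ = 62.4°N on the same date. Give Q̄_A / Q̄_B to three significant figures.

— Configuration A (φ=-50.4°):
Solar declination: sin δ = sin ε · sin λ_s = sin 23.44° × sin 120.4° = 0.34310, so δ = +20.066°.
cos H₀ = −tan(-50.4°) tan(+20.066°) = 0.4415, H₀ = 1.1135 rad.
Bracket: H₀ sin φ sin δ + cos φ cos δ sin H₀ = 1.1135×-0.77051×0.34310 + 0.63742×0.93930×0.89724 = -0.294367 + 0.537203 = 0.242836.
Q̄ = (S₀/π) × [bracket] = (1361/π) × 0.242836 = 105.20 W/m².
— Configuration B (φ=+62.4°):
cos H₀ = −tan(+62.4°) tan(+20.066°) = -0.6987, H₀ = 2.3444 rad.
Bracket: H₀ sin φ sin δ + cos φ cos δ sin H₀ = 2.3444×0.88620×0.34310 + 0.46330×0.93930×0.71542 = 0.712827 + 0.311335 = 1.024162.
Q̄ = (S₀/π) × [bracket] = (1361/π) × 1.024162 = 443.69 W/m².
Ratio Q̄_A / Q̄_B = 105.20 / 443.69 = 0.2371.

Q̄_A / Q̄_B ≈ 0.237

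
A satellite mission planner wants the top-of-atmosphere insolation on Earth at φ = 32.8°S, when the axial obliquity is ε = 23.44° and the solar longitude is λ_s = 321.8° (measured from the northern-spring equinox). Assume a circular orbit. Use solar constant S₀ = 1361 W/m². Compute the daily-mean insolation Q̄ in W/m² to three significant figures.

Q̄ ≈ 448 W/m²

Solar declination: sin δ = sin ε · sin λ_s = sin 23.44° × sin 321.8° = -0.24600, so δ = -14.241°.
cos H₀ = −tan(-32.8°) tan(-14.241°) = -0.1636, H₀ = 1.7351 rad.
Bracket: H₀ sin φ sin δ + cos φ cos δ sin H₀ = 1.7351×-0.54171×-0.24600 + 0.84057×0.96927×0.98653 = 0.231221 + 0.803765 = 1.034986.
Q̄ = (S₀/π) × [bracket] = (1361/π) × 1.034986 = 448.4 W/m².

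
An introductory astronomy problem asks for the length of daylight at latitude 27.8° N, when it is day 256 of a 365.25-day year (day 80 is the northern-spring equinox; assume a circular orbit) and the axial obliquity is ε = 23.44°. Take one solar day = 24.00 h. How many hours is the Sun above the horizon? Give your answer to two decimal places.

Solar longitude: λ_s = 360° × (256 − 80)/365.25 = 173.470°.
sin δ = sin 23.44° × sin 173.470° = 0.04524, so δ = +2.593°.
cos H₀ = −tan φ · tan δ = −tan(+27.8°) × tan(+2.593°) = -0.0239, so H₀ = 1.5947 rad = 91.37°.
Daylight = 2H₀/(2π) × 24.00 h = (1.5947/π) × 24.00 = 12.18 h.

12.18 h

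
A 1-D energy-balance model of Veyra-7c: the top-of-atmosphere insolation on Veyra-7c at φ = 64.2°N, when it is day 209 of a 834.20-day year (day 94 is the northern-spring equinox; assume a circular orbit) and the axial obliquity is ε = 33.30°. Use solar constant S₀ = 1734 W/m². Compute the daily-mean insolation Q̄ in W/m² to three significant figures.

Q̄ ≈ 655 W/m²

Solar longitude: λ_s = 360° × (209 − 94)/834.20 = 49.628°.
sin δ = sin 33.30° × sin 49.628° = 0.41828, so δ = +24.726°.
cos H₀ = −tan(+64.2°) tan(+24.726°) = -0.9526, H₀ = 2.8324 rad.
Bracket: H₀ sin φ sin δ + cos φ cos δ sin H₀ = 2.8324×0.90032×0.41828 + 0.43523×0.90832×0.30428 = 1.066642 + 0.120290 = 1.186932.
Q̄ = (S₀/π) × [bracket] = (1734/π) × 1.186932 = 655.1 W/m².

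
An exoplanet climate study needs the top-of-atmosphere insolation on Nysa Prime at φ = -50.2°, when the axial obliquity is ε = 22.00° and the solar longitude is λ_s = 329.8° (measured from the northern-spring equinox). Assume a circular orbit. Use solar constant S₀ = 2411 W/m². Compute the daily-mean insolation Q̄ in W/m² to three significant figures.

Solar declination: sin δ = sin ε · sin λ_s = sin 22.00° × sin 329.8° = -0.18843, so δ = -10.861°.
cos H₀ = −tan(-50.2°) tan(-10.861°) = -0.2303, H₀ = 1.8032 rad.
Bracket: H₀ sin φ sin δ + cos φ cos δ sin H₀ = 1.8032×-0.76828×-0.18843 + 0.64011×0.98209×0.97312 = 0.261044 + 0.611748 = 0.872792.
Q̄ = (S₀/π) × [bracket] = (2411/π) × 0.872792 = 669.8 W/m².

Q̄ ≈ 670 W/m²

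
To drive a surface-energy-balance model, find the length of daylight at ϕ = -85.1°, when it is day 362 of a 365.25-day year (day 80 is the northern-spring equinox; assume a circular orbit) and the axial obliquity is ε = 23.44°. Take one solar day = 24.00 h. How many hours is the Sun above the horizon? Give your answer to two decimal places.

24.00 h

Solar longitude: L_s = 360° × (362 − 80)/365.25 = 277.947°.
sin δ = sin 23.44° × sin 277.947° = -0.39397, so δ = -23.202°.
Sunrise equation: cos h₀ = −tan ϕ · tan δ = -4.9998 ≤ −1, so the Sun never sets (polar day) and h₀ = π.
Daylight = 2h₀/(2π) × 24.00 h = (3.1416/π) × 24.00 = 24.00 h.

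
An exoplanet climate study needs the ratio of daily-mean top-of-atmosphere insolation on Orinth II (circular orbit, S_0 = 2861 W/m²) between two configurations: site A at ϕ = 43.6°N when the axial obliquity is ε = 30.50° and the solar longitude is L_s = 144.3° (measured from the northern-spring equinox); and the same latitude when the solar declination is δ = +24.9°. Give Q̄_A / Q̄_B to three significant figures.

— Configuration A (ϕ=+43.6°):
Solar declination: sin δ = sin ε · sin L_s = sin 30.50° × sin 144.3° = 0.29617, so δ = +17.228°.
cos h₀ = −tan(+43.6°) tan(+17.228°) = -0.2953, h₀ = 1.8706 rad.
Bracket: h₀ sin ϕ sin δ + cos ϕ cos δ sin h₀ = 1.8706×0.68962×0.29617 + 0.72417×0.95514×0.95541 = 0.382060 + 0.660842 = 1.042902.
Q̄ = (S_0/π) × [bracket] = (2861/π) × 1.042902 = 949.75 W/m².
— Configuration B (ϕ=+43.6°):
cos h₀ = −tan(+43.6°) tan(+24.900°) = -0.4420, h₀ = 2.0287 rad.
Bracket: h₀ sin ϕ sin δ + cos ϕ cos δ sin h₀ = 2.0287×0.68962×0.42104 + 0.72417×0.90704×0.89700 = 0.589048 + 0.589195 = 1.178243.
Q̄ = (S_0/π) × [bracket] = (2861/π) × 1.178243 = 1073.0 W/m².
Ratio Q̄_A / Q̄_B = 949.75 / 1073.0 = 0.8851.

Q̄_A / Q̄_B ≈ 0.885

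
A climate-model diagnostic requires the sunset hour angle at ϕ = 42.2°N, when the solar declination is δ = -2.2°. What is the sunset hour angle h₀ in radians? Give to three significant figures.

cos h₀ = −tan ϕ · tan δ = −tan(+42.2°) × tan(-2.200°) = 0.0348, so h₀ = 1.5360 rad = 88.00°.

h₀ = 1.54 rad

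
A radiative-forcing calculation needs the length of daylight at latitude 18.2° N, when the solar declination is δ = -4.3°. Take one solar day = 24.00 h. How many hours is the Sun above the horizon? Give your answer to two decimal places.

cos H₀ = −tan φ · tan δ = −tan(+18.2°) × tan(-4.300°) = 0.0247, so H₀ = 1.5461 rad = 88.58°.
Daylight = 2H₀/(2π) × 24.00 h = (1.5461/π) × 24.00 = 11.81 h.

11.81 h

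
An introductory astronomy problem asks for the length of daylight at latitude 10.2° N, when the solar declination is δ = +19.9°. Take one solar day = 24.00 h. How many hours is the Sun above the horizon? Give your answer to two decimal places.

12.50 h

cos h₀ = −tan ϕ · tan δ = −tan(+10.2°) × tan(+19.900°) = -0.0651, so h₀ = 1.6360 rad = 93.73°.
Daylight = 2h₀/(2π) × 24.00 h = (1.6360/π) × 24.00 = 12.50 h.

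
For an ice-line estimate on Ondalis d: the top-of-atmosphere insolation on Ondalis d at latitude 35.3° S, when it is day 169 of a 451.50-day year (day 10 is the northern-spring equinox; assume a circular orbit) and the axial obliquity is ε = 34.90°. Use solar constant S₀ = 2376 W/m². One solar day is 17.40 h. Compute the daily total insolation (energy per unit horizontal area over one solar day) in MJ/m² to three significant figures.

17.0 MJ/m²

Solar longitude: λ_s = 360° × (169 − 10)/451.50 = 126.777°.
sin δ = sin 34.90° × sin 126.777° = 0.45827, so δ = +27.276°.
cos H₀ = −tan(-35.3°) tan(+27.276°) = 0.3651, H₀ = 1.1971 rad.
Bracket: H₀ sin φ sin δ + cos φ cos δ sin H₀ = 1.1971×-0.57786×0.45827 + 0.81614×0.88881×0.93098 = -0.317011 + 0.675327 = 0.358316.
Q̄ = (S₀/π) × [bracket] = (2376/π) × 0.358316 = 271.00 W/m².
Daily total = Q̄ × 17.40 h × 3600 s/h = 271.00 × 17.40 × 3600 / 10⁶ = 16.98 MJ/m².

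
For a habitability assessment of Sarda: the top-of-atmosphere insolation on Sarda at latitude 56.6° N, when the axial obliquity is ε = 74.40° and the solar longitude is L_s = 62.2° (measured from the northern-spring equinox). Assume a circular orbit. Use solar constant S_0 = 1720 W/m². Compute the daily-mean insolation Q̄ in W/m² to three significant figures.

Q̄ ≈ 1.22e+03 W/m²

Solar declination: sin δ = sin ε · sin L_s = sin 74.40° × sin 62.2° = 0.85200, so δ = +58.429°.
cos h₀ = −tan(+56.6°) tan(+58.429°) = -2.4680 ≤ −1 ⇒ polar day, h₀ = π.
Bracket: h₀ sin ϕ sin δ + cos ϕ cos δ sin h₀ = 3.1416×0.83485×0.85200 + 0.55048×0.52355×0.00000 = 2.234596 + 0.000000 = 2.234596.
Q̄ = (S_0/π) × [bracket] = (1720/π) × 2.234596 = 1223 W/m².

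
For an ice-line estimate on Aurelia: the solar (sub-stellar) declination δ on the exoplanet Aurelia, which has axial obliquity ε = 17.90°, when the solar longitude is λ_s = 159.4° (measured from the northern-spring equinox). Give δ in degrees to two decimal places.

sin δ = sin ε · sin λ_s = sin 17.90° × sin 159.4° = 0.108141.
δ = arcsin(0.108141) = +6.21°.

δ = +6.21°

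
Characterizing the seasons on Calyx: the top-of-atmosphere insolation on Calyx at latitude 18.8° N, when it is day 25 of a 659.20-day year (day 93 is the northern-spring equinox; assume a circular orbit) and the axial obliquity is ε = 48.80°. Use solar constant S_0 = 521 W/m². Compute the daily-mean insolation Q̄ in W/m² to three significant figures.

Solar longitude: L_s = 360° × (25 − 93)/659.20 = -37.136°, i.e. -37.136° + 360° = 322.864°.
sin δ = sin 48.80° × sin 322.864° = -0.45424, so δ = -27.016°.
cos h₀ = −tan(+18.8°) tan(-27.016°) = 0.1736, h₀ = 1.3963 rad.
Bracket: h₀ sin ϕ sin δ + cos ϕ cos δ sin h₀ = 1.3963×0.32227×-0.45424 + 0.94665×0.89088×0.98482 = -0.204401 + 0.830549 = 0.626148.
Q̄ = (S_0/π) × [bracket] = (521/π) × 0.626148 = 103.8 W/m².

Q̄ ≈ 104 W/m²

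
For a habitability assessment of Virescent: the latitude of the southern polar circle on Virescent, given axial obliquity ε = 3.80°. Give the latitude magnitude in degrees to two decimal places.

The polar circle is the lowest latitude that experiences at least one full rotation of continuous darkness at the northern-summer solstice; it lies at |ϕ| = 90° − ε = 90° − 3.80° = 86.20°.

86.20°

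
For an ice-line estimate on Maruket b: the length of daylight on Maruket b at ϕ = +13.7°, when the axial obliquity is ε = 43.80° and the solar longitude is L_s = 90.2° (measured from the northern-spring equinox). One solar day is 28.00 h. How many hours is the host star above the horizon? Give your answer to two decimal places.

Solar declination: sin δ = sin ε · sin L_s = sin 43.80° × sin 90.2° = 0.69214, so δ = +43.800°.
cos h₀ = −tan ϕ · tan δ = −tan(+13.7°) × tan(+43.800°) = -0.2338, so h₀ = 1.8067 rad = 103.52°.
Daylight = 2h₀/(2π) × 28.00 h = (1.8067/π) × 28.00 = 16.10 h.

16.10 h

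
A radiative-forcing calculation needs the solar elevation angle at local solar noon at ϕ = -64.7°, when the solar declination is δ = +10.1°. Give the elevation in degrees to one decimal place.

At local noon the hour angle is zero, so the zenith angle equals |ϕ − δ| = |-64.7° − (+10.100°)| = 74.800°.
Elevation = 90° − 74.800° = 15.2°.

15.2°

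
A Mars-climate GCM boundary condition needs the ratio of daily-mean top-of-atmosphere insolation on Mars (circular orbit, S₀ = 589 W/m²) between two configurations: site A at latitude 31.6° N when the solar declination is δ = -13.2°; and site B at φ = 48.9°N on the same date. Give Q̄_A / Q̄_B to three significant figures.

Q̄_A / Q̄_B ≈ 1.65

— Configuration A (φ=+31.6°):
cos H₀ = −tan(+31.6°) tan(-13.200°) = 0.1443, H₀ = 1.4260 rad.
Bracket: H₀ sin φ sin δ + cos φ cos δ sin H₀ = 1.4260×0.52399×-0.22835 + 0.85173×0.97358×0.98953 = -0.170625 + 0.820545 = 0.649920.
Q̄ = (S₀/π) × [bracket] = (589/π) × 0.649920 = 121.85 W/m².
— Configuration B (φ=+48.9°):
cos H₀ = −tan(+48.9°) tan(-13.200°) = 0.2689, H₀ = 1.2986 rad.
Bracket: H₀ sin φ sin δ + cos φ cos δ sin H₀ = 1.2986×0.75356×-0.22835 + 0.65738×0.97358×0.96318 = -0.223457 + 0.616447 = 0.392990.
Q̄ = (S₀/π) × [bracket] = (589/π) × 0.392990 = 73.680 W/m².
Ratio Q̄_A / Q̄_B = 121.85 / 73.680 = 1.654.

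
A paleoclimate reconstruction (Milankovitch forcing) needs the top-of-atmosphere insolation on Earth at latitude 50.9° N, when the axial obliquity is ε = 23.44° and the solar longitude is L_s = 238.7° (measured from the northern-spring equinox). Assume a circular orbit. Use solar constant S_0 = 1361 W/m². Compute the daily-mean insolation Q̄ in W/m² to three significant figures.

Solar declination: sin δ = sin ε · sin L_s = sin 23.44° × sin 238.7° = -0.33989, so δ = -19.870°.
cos h₀ = −tan(+50.9°) tan(-19.870°) = 0.4447, h₀ = 1.1099 rad.
Bracket: h₀ sin ϕ sin δ + cos ϕ cos δ sin h₀ = 1.1099×0.77605×-0.33989 + 0.63068×0.94046×0.89567 = -0.292760 + 0.531248 = 0.238488.
Q̄ = (S_0/π) × [bracket] = (1361/π) × 0.238488 = 103.3 W/m².

Q̄ ≈ 103 W/m²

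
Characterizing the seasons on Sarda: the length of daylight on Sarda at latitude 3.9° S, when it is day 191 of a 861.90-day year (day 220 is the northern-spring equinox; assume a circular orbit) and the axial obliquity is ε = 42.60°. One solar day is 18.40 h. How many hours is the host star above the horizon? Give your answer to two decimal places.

9.26 h

Solar longitude: L_s = 360° × (191 − 220)/861.90 = -12.113°, i.e. -12.113° + 360° = 347.887°.
sin δ = sin 42.60° × sin 347.887° = -0.14203, so δ = -8.166°.
cos h₀ = −tan ϕ · tan δ = −tan(-3.9°) × tan(-8.166°) = -0.0098, so h₀ = 1.5806 rad = 90.56°.
Daylight = 2h₀/(2π) × 18.40 h = (1.5806/π) × 18.40 = 9.26 h.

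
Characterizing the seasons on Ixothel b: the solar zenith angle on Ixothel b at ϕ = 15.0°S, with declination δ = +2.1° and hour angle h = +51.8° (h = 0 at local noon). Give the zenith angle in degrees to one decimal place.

θ_z = 54.0°

cos θ_z = sin ϕ sin δ + cos ϕ cos δ cos h = -0.009484 + 0.596935 = 0.587451.
θ_z = arccos(0.587451) = 54.0°.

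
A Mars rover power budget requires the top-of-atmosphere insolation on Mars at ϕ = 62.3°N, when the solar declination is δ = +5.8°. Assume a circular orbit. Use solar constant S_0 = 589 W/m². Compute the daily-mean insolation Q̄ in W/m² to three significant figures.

Q̄ ≈ 115 W/m²

cos h₀ = −tan(+62.3°) tan(+5.800°) = -0.1935, h₀ = 1.7655 rad.
Bracket: h₀ sin ϕ sin δ + cos ϕ cos δ sin h₀ = 1.7655×0.88539×0.10106 + 0.46484×0.99488×0.98111 = 0.157973 + 0.453724 = 0.611697.
Q̄ = (S_0/π) × [bracket] = (589/π) × 0.611697 = 114.7 W/m².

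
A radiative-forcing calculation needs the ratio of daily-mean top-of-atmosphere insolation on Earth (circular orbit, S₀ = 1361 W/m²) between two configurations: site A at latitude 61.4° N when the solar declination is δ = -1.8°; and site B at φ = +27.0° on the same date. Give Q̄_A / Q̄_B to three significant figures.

Q̄_A / Q̄_B ≈ 0.502

— Configuration A (φ=+61.4°):
cos H₀ = −tan(+61.4°) tan(-1.800°) = 0.0576, H₀ = 1.5131 rad.
Bracket: H₀ sin φ sin δ + cos φ cos δ sin H₀ = 1.5131×0.87798×-0.03141 + 0.47869×0.99951×0.99834 = -0.041727 + 0.477661 = 0.435934.
Q̄ = (S₀/π) × [bracket] = (1361/π) × 0.435934 = 188.86 W/m².
— Configuration B (φ=+27.0°):
cos H₀ = −tan(+27.0°) tan(-1.800°) = 0.0160, H₀ = 1.5548 rad.
Bracket: H₀ sin φ sin δ + cos φ cos δ sin H₀ = 1.5548×0.45399×-0.03141 + 0.89101×0.99951×0.99987 = -0.022171 + 0.890458 = 0.868287.
Q̄ = (S₀/π) × [bracket] = (1361/π) × 0.868287 = 376.16 W/m².
Ratio Q̄_A / Q̄_B = 188.86 / 376.16 = 0.5021.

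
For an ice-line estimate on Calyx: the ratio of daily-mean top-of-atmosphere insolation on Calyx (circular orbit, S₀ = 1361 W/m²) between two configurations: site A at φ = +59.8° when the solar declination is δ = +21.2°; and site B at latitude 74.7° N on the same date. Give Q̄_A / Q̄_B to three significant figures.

— Configuration A (φ=+59.8°):
cos H₀ = −tan(+59.8°) tan(+21.200°) = -0.6664, H₀ = 2.3002 rad.
Bracket: H₀ sin φ sin δ + cos φ cos δ sin H₀ = 2.3002×0.86427×0.36162 + 0.50302×0.93232×0.74556 = 0.718898 + 0.349649 = 1.068547.
Q̄ = (S₀/π) × [bracket] = (1361/π) × 1.068547 = 462.92 W/m².
— Configuration B (φ=+74.7°):
cos H₀ = −tan(+74.7°) tan(+21.200°) = -1.4178 ≤ −1 ⇒ polar day, H₀ = π.
Bracket: H₀ sin φ sin δ + cos φ cos δ sin H₀ = 3.1416×0.96456×0.36162 + 0.26387×0.93232×0.00000 = 1.095803 + 0.000000 = 1.095803.
Q̄ = (S₀/π) × [bracket] = (1361/π) × 1.095803 = 474.72 W/m².
Ratio Q̄_A / Q̄_B = 462.92 / 474.72 = 0.9751.

Q̄_A / Q̄_B ≈ 0.975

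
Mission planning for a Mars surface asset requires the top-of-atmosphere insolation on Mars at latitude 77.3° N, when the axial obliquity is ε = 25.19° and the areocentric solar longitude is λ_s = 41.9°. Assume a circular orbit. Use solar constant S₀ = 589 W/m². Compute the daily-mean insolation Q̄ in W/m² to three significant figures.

sin δ = sin 25.19° × sin 41.9° = 0.28424, so δ = +16.514°.
cos H₀ = −tan(+77.3°) tan(+16.514°) = -1.3156 ≤ −1 ⇒ polar day, H₀ = π.
Bracket: H₀ sin φ sin δ + cos φ cos δ sin H₀ = 3.1416×0.97553×0.28424 + 0.21985×0.95875×0.00000 = 0.871117 + 0.000000 = 0.871117.
Q̄ = (S₀/π) × [bracket] = (589/π) × 0.871117 = 163.3 W/m².

Q̄ ≈ 163 W/m²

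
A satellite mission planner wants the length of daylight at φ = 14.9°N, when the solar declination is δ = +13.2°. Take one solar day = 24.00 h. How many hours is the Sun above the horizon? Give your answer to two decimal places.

cos H₀ = −tan φ · tan δ = −tan(+14.9°) × tan(+13.200°) = -0.0624, so H₀ = 1.6332 rad = 93.58°.
Daylight = 2H₀/(2π) × 24.00 h = (1.6332/π) × 24.00 = 12.48 h.

12.48 h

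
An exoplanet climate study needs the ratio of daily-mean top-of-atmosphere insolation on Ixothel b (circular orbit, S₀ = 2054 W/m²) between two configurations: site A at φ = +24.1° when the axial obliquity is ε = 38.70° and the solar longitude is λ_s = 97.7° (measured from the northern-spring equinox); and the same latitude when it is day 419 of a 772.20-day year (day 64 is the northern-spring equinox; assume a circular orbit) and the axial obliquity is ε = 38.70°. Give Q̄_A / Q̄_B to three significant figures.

Q̄_A / Q̄_B ≈ 1.15

— Configuration A (φ=+24.1°):
Solar declination: sin δ = sin ε · sin λ_s = sin 38.70° × sin 97.7° = 0.61960, so δ = +38.287°.
cos H₀ = −tan(+24.1°) tan(+38.287°) = -0.3531, H₀ = 1.9317 rad.
Bracket: H₀ sin φ sin δ + cos φ cos δ sin H₀ = 1.9317×0.40833×0.61960 + 0.91283×0.78491×0.93558 = 0.488723 + 0.670333 = 1.159056.
Q̄ = (S₀/π) × [bracket] = (2054/π) × 1.159056 = 757.80 W/m².
— Configuration B (φ=+24.1°):
Solar longitude: λ_s = 360° × (419 − 64)/772.20 = 165.501°.
sin δ = sin 38.70° × sin 165.501° = 0.15654, so δ = +9.006°.
cos H₀ = −tan(+24.1°) tan(+9.006°) = -0.0709, H₀ = 1.6418 rad.
Bracket: H₀ sin φ sin δ + cos φ cos δ sin H₀ = 1.6418×0.40833×0.15654 + 0.91283×0.98767×0.99748 = 0.104944 + 0.899303 = 1.004247.
Q̄ = (S₀/π) × [bracket] = (2054/π) × 1.004247 = 656.59 W/m².
Ratio Q̄_A / Q̄_B = 757.80 / 656.59 = 1.154.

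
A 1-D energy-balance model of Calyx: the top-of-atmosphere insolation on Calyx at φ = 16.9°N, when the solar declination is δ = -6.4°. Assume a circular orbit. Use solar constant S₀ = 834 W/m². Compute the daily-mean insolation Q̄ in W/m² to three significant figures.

Q̄ ≈ 239 W/m²

cos H₀ = −tan(+16.9°) tan(-6.400°) = 0.0341, H₀ = 1.5367 rad.
Bracket: H₀ sin φ sin δ + cos φ cos δ sin H₀ = 1.5367×0.29070×-0.11147 + 0.95681×0.99377×0.99942 = -0.049796 + 0.950298 = 0.900502.
Q̄ = (S₀/π) × [bracket] = (834/π) × 0.900502 = 239.1 W/m².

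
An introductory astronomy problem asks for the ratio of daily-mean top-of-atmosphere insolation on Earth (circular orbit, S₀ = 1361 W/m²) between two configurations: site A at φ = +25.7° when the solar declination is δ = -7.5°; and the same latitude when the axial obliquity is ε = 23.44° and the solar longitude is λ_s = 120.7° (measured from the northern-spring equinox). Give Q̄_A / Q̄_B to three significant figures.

Q̄_A / Q̄_B ≈ 0.738

— Configuration A (φ=+25.7°):
cos H₀ = −tan(+25.7°) tan(-7.500°) = 0.0634, H₀ = 1.5074 rad.
Bracket: H₀ sin φ sin δ + cos φ cos δ sin H₀ = 1.5074×0.43366×-0.13053 + 0.90108×0.99144×0.99799 = -0.085327 + 0.891571 = 0.806244.
Q̄ = (S₀/π) × [bracket] = (1361/π) × 0.806244 = 349.28 W/m².
— Configuration B (φ=+25.7°):
Solar declination: sin δ = sin ε · sin λ_s = sin 23.44° × sin 120.7° = 0.34204, so δ = +20.001°.
cos H₀ = −tan(+25.7°) tan(+20.001°) = -0.1752, H₀ = 1.7469 rad.
Bracket: H₀ sin φ sin δ + cos φ cos δ sin H₀ = 1.7469×0.43366×0.34204 + 0.90108×0.93969×0.98454 = 0.259116 + 0.833645 = 1.092761.
Q̄ = (S₀/π) × [bracket] = (1361/π) × 1.092761 = 473.41 W/m².
Ratio Q̄_A / Q̄_B = 349.28 / 473.41 = 0.7378.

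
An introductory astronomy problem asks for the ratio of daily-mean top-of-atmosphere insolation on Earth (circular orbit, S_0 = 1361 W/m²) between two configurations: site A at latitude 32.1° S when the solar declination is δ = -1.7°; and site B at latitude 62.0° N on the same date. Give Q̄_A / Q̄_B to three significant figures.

— Configuration A (ϕ=-32.1°):
cos h₀ = −tan(-32.1°) tan(-1.700°) = -0.0186, h₀ = 1.5894 rad.
Bracket: h₀ sin ϕ sin δ + cos ϕ cos δ sin h₀ = 1.5894×-0.53140×-0.02967 + 0.84712×0.99956×0.99983 = 0.025059 + 0.846603 = 0.871662.
Q̄ = (S_0/π) × [bracket] = (1361/π) × 0.871662 = 377.62 W/m².
— Configuration B (ϕ=+62.0°):
cos h₀ = −tan(+62.0°) tan(-1.700°) = 0.0558, h₀ = 1.5149 rad.
Bracket: h₀ sin ϕ sin δ + cos ϕ cos δ sin h₀ = 1.5149×0.88295×-0.02967 + 0.46947×0.99956×0.99844 = -0.039686 + 0.468531 = 0.428845.
Q̄ = (S_0/π) × [bracket] = (1361/π) × 0.428845 = 185.78 W/m².
Ratio Q̄_A / Q̄_B = 377.62 / 185.78 = 2.033.

Q̄_A / Q̄_B ≈ 2.03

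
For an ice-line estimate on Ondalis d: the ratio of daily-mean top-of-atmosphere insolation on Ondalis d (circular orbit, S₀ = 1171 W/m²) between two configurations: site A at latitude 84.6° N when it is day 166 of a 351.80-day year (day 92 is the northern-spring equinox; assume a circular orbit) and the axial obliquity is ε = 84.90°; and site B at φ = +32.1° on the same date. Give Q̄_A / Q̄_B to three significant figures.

Q̄_A / Q̄_B ≈ 1.87

— Configuration A (φ=+84.6°):
Solar longitude: λ_s = 360° × (166 − 92)/351.80 = 75.725°.
sin δ = sin 84.90° × sin 75.725° = 0.96529, so δ = +74.859°.
cos H₀ = −tan(+84.6°) tan(+74.859°) = -39.0959 ≤ −1 ⇒ polar day, H₀ = π.
Bracket: H₀ sin φ sin δ + cos φ cos δ sin H₀ = 3.1416×0.99556×0.96529 + 0.09411×0.26120×0.00000 = 3.019091 + 0.000000 = 3.019091.
Q̄ = (S₀/π) × [bracket] = (1171/π) × 3.019091 = 1125.3 W/m².
— Configuration B (φ=+32.1°):
cos H₀ = −tan(+32.1°) tan(+74.859°) = -2.3183 ≤ −1 ⇒ polar day, H₀ = π.
Bracket: H₀ sin φ sin δ + cos φ cos δ sin H₀ = 3.1416×0.53140×0.96529 + 0.84712×0.26120×0.00000 = 1.611500 + 0.000000 = 1.611500.
Q̄ = (S₀/π) × [bracket] = (1171/π) × 1.611500 = 600.67 W/m².
Ratio Q̄_A / Q̄_B = 1125.3 / 600.67 = 1.873.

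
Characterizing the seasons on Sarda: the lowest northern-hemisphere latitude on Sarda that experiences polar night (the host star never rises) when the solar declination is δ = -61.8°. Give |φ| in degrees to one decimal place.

|φ| = 28.2°

Polar night requires cos H₀ = −tan φ tan δ ≥ 1, i.e. tan φ tan δ ≤ −1.
The boundary is |tan φ| · |tan δ| = 1, so |φ| = 90° − |δ| = 90° − 61.8° = 28.2° in the northern hemisphere.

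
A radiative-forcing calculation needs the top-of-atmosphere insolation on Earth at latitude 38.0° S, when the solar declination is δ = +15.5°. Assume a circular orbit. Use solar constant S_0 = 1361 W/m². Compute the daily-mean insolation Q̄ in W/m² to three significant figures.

cos h₀ = −tan(-38.0°) tan(+15.500°) = 0.2167, h₀ = 1.3524 rad.
Bracket: h₀ sin ϕ sin δ + cos ϕ cos δ sin h₀ = 1.3524×-0.61566×0.26724 + 0.78801×0.96363×0.97624 = -0.222509 + 0.741308 = 0.518799.
Q̄ = (S_0/π) × [bracket] = (1361/π) × 0.518799 = 224.8 W/m².

Q̄ ≈ 225 W/m²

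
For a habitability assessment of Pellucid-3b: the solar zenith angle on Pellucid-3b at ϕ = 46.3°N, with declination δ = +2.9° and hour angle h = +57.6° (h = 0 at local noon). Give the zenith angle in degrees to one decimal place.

cos θ_z = sin ϕ sin δ + cos ϕ cos δ cos h = 0.036577 + 0.369719 = 0.406296.
θ_z = arccos(0.406296) = 66.0°.

θ_z = 66.0°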